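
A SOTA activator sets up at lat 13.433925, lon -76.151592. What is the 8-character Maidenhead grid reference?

FK13wk14

Add 180° to longitude and 90° to latitude: 103.84841, 103.43393.
Field: 103.84841/20 → 5 → F, 103.43393/10 → 10 → K; chars FK.
Square: 3.84841/2 → 1, 3.43393/1 → 3; chars 13.
Subsquare: 1.84841/0.0833333 → 22 → w, 0.43393/0.0416667 → 10 → k; chars wk.
Extended square: 0.01507/0.00833333 → 1, 0.01726/0.00416667 → 4; chars 14.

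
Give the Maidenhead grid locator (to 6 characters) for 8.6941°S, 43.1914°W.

Shift to the Maidenhead origin (180°W, 90°S): lon 136.8086, lat 81.3059.
Field: lon ⌊136.8086/20⌋ = 6 → G; lat ⌊81.3059/10⌋ = 8 → I.
Square: lon ⌊16.8086/2⌋ = 8; lat ⌊1.3059/1⌋ = 1.
Subsquare: lon ⌊0.8086/0.0833333⌋ = 9 → j; lat ⌊0.3059/0.0416667⌋ = 7 → h.

GI81jh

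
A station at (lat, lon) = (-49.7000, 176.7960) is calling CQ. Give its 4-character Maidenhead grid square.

RE80

Shift to the Maidenhead origin (180°W, 90°S): lon 356.80, lat 40.30.
Field (20°×10°, letters A–R): 356.80/20 → 17 → R, 40.30/10 → 4 → E; chars RE.
Square (2°×1°, digits 0–9): 16.80/2 → 8, 0.30/1 → 0; chars 80.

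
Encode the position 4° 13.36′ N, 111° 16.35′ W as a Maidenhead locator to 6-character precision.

DJ44if

Add 180° to longitude and 90° to latitude: 68.7275, 94.2227.
Field: lon ⌊68.7275/20⌋ = 3 → D; lat ⌊94.2227/10⌋ = 9 → J.
Square: lon ⌊8.7275/2⌋ = 4; lat ⌊4.2227/1⌋ = 4.
Subsquare: lon ⌊0.7275/0.0833333⌋ = 8 → i; lat ⌊0.2227/0.0416667⌋ = 5 → f.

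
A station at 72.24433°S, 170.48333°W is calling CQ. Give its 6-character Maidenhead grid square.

AB47ss

Add 180° to longitude and 90° to latitude: 9.5167, 17.7557.
Field: lon ⌊9.5167/20⌋ = 0 → A; lat ⌊17.7557/10⌋ = 1 → B.
Square: lon ⌊9.5167/2⌋ = 4; lat ⌊7.7557/1⌋ = 7.
Subsquare: lon ⌊1.5167/0.0833333⌋ = 18 → s; lat ⌊0.7557/0.0416667⌋ = 18 → s.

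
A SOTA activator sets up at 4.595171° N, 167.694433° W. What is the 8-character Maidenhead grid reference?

Add 180° to longitude and 90° to latitude: 12.30557, 94.59517.
Field: lon ⌊12.30557/20⌋ = 0 → A; lat ⌊94.59517/10⌋ = 9 → J.
Square: lon ⌊12.30557/2⌋ = 6; lat ⌊4.59517/1⌋ = 4.
Subsquare: lon ⌊0.30557/0.0833333⌋ = 3 → d; lat ⌊0.59517/0.0416667⌋ = 14 → o.
Extended square: lon ⌊0.05557/0.00833333⌋ = 6; lat ⌊0.01184/0.00416667⌋ = 2.

AJ64do62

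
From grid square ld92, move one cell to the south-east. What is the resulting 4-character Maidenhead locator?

MD01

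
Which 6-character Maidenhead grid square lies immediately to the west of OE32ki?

OE32ji

Longitude subsquare k = 10; −1 → 9 = j.
The latitude characters are unchanged.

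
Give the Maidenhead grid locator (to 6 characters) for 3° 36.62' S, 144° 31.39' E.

QI26gj

Offset from 180°W / 90°S: lon 324.5232°, lat 86.3897°.
Field: 324.5232/20 → 16 → Q, 86.3897/10 → 8 → I; chars QI.
Square: 4.5232/2 → 2, 6.3897/1 → 6; chars 26.
Subsquare: 0.5232/0.0833333 → 6 → g, 0.3897/0.0416667 → 9 → j; chars gj.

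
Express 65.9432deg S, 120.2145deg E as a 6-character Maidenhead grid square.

Shift to the Maidenhead origin (180°W, 90°S): lon 300.2145, lat 24.0568.
Field: lon ⌊300.2145/20⌋ = 15 → P; lat ⌊24.0568/10⌋ = 2 → C.
Square: lon ⌊0.2145/2⌋ = 0; lat ⌊4.0568/1⌋ = 4.
Subsquare: lon ⌊0.2145/0.0833333⌋ = 2 → c; lat ⌊0.0568/0.0416667⌋ = 1 → b.

PC04cb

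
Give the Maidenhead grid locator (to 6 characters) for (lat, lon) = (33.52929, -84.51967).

EM73rm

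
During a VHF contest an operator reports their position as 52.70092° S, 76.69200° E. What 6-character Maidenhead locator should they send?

Offset from 180°W / 90°S: lon 256.6920°, lat 37.2991°.
Field: lon ⌊256.6920/20⌋ = 12 → M; lat ⌊37.2991/10⌋ = 3 → D.
Square: lon ⌊16.6920/2⌋ = 8; lat ⌊7.2991/1⌋ = 7.
Subsquare: lon ⌊0.6920/0.0833333⌋ = 8 → i; lat ⌊0.2991/0.0416667⌋ = 7 → h.

MD87ih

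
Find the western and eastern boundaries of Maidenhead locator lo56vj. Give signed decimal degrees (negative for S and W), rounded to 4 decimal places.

51.7500, 51.8333

Field L=11, O=14: +11·20° lon, +14·10° lat → SW at lon 40°, lat 50°.
Square 5, 6: +5·2° lon, +6·1° lat → SW at lon 50°, lat 56°.
Subsquare v=21, j=9: +21·0.0833333° lon, +9·0.0416667° lat → SW at lon 51.75°, lat 56.375°.
Cell spans 0.0833333° lon × 0.0416667° lat.
west 51.7500, east 51.8333.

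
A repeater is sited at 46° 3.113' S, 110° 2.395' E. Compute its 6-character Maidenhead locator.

Add 180° to longitude and 90° to latitude: 290.0399, 43.9481.
Field: lon ⌊290.0399/20⌋ = 14 → O; lat ⌊43.9481/10⌋ = 4 → E.
Square: lon ⌊10.0399/2⌋ = 5; lat ⌊3.9481/1⌋ = 3.
Subsquare: lon ⌊0.0399/0.0833333⌋ = 0 → a; lat ⌊0.9481/0.0416667⌋ = 22 → w.

OE53aw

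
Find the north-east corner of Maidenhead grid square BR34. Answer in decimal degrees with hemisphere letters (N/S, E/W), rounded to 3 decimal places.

85.000° N, 152.000° W

Field B=1, R=17: +1·20° lon, +17·10° lat → SW at lon -160°, lat 80°.
Square 3, 4: +3·2° lon, +4·1° lat → SW at lon -154°, lat 84°.
Cell spans 2° lon × 1° lat. NE corner is SW corner plus one full cell.
latitude 85.000° N, longitude 152.000° W.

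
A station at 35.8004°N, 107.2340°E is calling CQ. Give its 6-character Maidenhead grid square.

OM35ot

Shift to the Maidenhead origin (180°W, 90°S): lon 287.2340, lat 125.8004.
Field: lon ⌊287.2340/20⌋ = 14 → O; lat ⌊125.8004/10⌋ = 12 → M.
Square: lon ⌊7.2340/2⌋ = 3; lat ⌊5.8004/1⌋ = 5.
Subsquare: lon ⌊1.2340/0.0833333⌋ = 14 → o; lat ⌊0.8004/0.0416667⌋ = 19 → t.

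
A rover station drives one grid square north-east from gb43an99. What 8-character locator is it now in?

Longitude extended square 9; +1 → 10, wraps to 0, carry into subsquare.
Longitude subsquare a = 0; +1 → 1 = b.
Latitude extended square 9; +1 → 10, wraps to 0, carry into subsquare.
Latitude subsquare n = 13; +1 → 14 = o.

GB43bo00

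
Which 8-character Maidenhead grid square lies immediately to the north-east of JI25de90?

Longitude extended square 9; +1 → 10, wraps to 0, carry into subsquare.
Longitude subsquare d = 3; +1 → 4 = e.
Latitude extended square 0; +1 → 1.

JI25ee01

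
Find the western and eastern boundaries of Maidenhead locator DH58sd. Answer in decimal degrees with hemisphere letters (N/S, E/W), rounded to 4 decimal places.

108.5000° W, 108.4167° W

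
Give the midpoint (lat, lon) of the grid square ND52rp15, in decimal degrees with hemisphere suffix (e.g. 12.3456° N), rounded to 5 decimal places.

Field N=13, D=3: +13·20° lon, +3·10° lat → SW at lon 80°, lat -60°.
Square 5, 2: +5·2° lon, +2·1° lat → SW at lon 90°, lat -58°.
Subsquare r=17, p=15: +17·0.0833333° lon, +15·0.0416667° lat → SW at lon 91.4167°, lat -57.375°.
Extended square 1, 5: +1·0.00833333° lon, +5·0.00416667° lat → SW at lon 91.425°, lat -57.3542°.
Cell spans 0.00833333° lon × 0.00416667° lat. Centre is SW corner plus half of each.
latitude 57.35208° S, longitude 91.42917° E.

57.35208° S, 91.42917° E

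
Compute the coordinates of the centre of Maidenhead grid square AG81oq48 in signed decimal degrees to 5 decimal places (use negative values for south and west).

Field A=0, G=6: +0·20° lon, +6·10° lat → SW at lon -180°, lat -30°.
Square 8, 1: +8·2° lon, +1·1° lat → SW at lon -164°, lat -29°.
Subsquare o=14, q=16: +14·0.0833333° lon, +16·0.0416667° lat → SW at lon -162.833°, lat -28.3333°.
Extended square 4, 8: +4·0.00833333° lon, +8·0.00416667° lat → SW at lon -162.8°, lat -28.3°.
Cell spans 0.00833333° lon × 0.00416667° lat. Centre is SW corner plus half of each.
latitude -28.29792, longitude -162.79583.

-28.29792, -162.79583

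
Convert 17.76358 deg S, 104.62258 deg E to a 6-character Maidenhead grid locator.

Offset from 180°W / 90°S: lon 284.6226°, lat 72.2364°.
Field: 284.6226/20 → 14 → O, 72.2364/10 → 7 → H; chars OH.
Square: 4.6226/2 → 2, 2.2364/1 → 2; chars 22.
Subsquare: 0.6226/0.0833333 → 7 → h, 0.2364/0.0416667 → 5 → f; chars hf.

OH22hf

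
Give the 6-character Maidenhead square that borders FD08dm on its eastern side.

FD08em

Longitude subsquare d = 3; +1 → 4 = e.
The latitude characters are unchanged.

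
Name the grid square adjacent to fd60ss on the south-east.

FD60tr

Longitude subsquare s = 18; +1 → 19 = t.
Latitude subsquare s = 18; −1 → 17 = r.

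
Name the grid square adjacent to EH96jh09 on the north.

EH96ji00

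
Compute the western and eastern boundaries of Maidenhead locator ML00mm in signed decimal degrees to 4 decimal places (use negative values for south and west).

Field M=12, L=11: +12·20° lon, +11·10° lat → SW at lon 60°, lat 20°.
Square 0, 0: +0·2° lon, +0·1° lat → SW at lon 60°, lat 20°.
Subsquare m=12, m=12: +12·0.0833333° lon, +12·0.0416667° lat → SW at lon 61°, lat 20.5°.
Cell spans 0.0833333° lon × 0.0416667° lat.
west 61.0000, east 61.0833.

61.0000, 61.0833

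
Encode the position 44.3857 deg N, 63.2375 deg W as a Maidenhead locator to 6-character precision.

Offset from 180°W / 90°S: lon 116.7625°, lat 134.3857°.
Field: 116.7625/20 → 5 → F, 134.3857/10 → 13 → N; chars FN.
Square: 16.7625/2 → 8, 4.3857/1 → 4; chars 84.
Subsquare: 0.7625/0.0833333 → 9 → j, 0.3857/0.0416667 → 9 → j; chars jj.

FN84jj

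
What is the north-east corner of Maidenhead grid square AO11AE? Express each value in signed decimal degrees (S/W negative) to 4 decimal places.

Field A=0, O=14: +0·20° lon, +14·10° lat → SW at lon -180°, lat 50°.
Square 1, 1: +1·2° lon, +1·1° lat → SW at lon -178°, lat 51°.
Subsquare a=0, e=4: +0·0.0833333° lon, +4·0.0416667° lat → SW at lon -178°, lat 51.1667°.
Cell spans 0.0833333° lon × 0.0416667° lat. NE corner is SW corner plus one full cell.
latitude 51.2083, longitude -177.9167.

51.2083, -177.9167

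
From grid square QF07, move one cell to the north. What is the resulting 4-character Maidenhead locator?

QF08

Latitude square 7; +1 → 8.
The longitude characters are unchanged.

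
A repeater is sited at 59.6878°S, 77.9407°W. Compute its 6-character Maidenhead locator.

Shift to the Maidenhead origin (180°W, 90°S): lon 102.0593, lat 30.3122.
Field: lon ⌊102.0593/20⌋ = 5 → F; lat ⌊30.3122/10⌋ = 3 → D.
Square: lon ⌊2.0593/2⌋ = 1; lat ⌊0.3122/1⌋ = 0.
Subsquare: lon ⌊0.0593/0.0833333⌋ = 0 → a; lat ⌊0.3122/0.0416667⌋ = 7 → h.

FD10ah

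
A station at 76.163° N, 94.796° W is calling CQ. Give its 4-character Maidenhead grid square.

Add 180° to longitude and 90° to latitude: 85.20, 166.16.
Field (20°×10°, letters A–R): 85.20/20 → 4 → E, 166.16/10 → 16 → Q; chars EQ.
Square (2°×1°, digits 0–9): 5.20/2 → 2, 6.16/1 → 6; chars 26.

EQ26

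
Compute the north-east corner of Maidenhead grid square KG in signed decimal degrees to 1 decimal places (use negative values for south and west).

Field K=10, G=6: +10·20° lon, +6·10° lat → SW at lon 20°, lat -30°.
Cell spans 20° lon × 10° lat. NE corner is SW corner plus one full cell.
latitude -20.0, longitude 40.0.

-20.0, 40.0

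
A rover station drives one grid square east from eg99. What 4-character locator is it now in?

FG09

Longitude square 9; +1 → 10, wraps to 0, carry into field.
Longitude field E = 4; +1 → 5 = F.
The latitude characters are unchanged.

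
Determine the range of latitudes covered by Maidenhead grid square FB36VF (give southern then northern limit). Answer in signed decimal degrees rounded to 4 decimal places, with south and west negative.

Field F=5, B=1: +5·20° lon, +1·10° lat → SW at lon -80°, lat -80°.
Square 3, 6: +3·2° lon, +6·1° lat → SW at lon -74°, lat -74°.
Subsquare v=21, f=5: +21·0.0833333° lon, +5·0.0416667° lat → SW at lon -72.25°, lat -73.7917°.
Cell spans 0.0833333° lon × 0.0416667° lat.
south -73.7917, north -73.7500.

-73.7917, -73.7500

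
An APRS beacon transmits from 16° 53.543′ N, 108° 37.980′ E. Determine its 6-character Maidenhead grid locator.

OK46hv

Offset from 180°W / 90°S: lon 288.6330°, lat 106.8924°.
Field (20°×10°, letters A–R): 288.6330/20 → 14 → O, 106.8924/10 → 10 → K; chars OK.
Square (2°×1°, digits 0–9): 8.6330/2 → 4, 6.8924/1 → 6; chars 46.
Subsquare (5′×2.5′, letters a–x): 0.6330/0.0833333 → 7 → h, 0.8924/0.0416667 → 21 → v; chars hv.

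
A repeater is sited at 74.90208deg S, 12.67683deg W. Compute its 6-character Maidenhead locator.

Offset from 180°W / 90°S: lon 167.3232°, lat 15.0979°.
Field: lon ⌊167.3232/20⌋ = 8 → I; lat ⌊15.0979/10⌋ = 1 → B.
Square: lon ⌊7.3232/2⌋ = 3; lat ⌊5.0979/1⌋ = 5.
Subsquare: lon ⌊1.3232/0.0833333⌋ = 15 → p; lat ⌊0.0979/0.0416667⌋ = 2 → c.

IB35pc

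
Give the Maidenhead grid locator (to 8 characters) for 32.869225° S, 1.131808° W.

IF97kd41

Shift to the Maidenhead origin (180°W, 90°S): lon 178.86819, lat 57.13077.
Field: 178.86819/20 → 8 → I, 57.13077/10 → 5 → F; chars IF.
Square: 18.86819/2 → 9, 7.13077/1 → 7; chars 97.
Subsquare: 0.86819/0.0833333 → 10 → k, 0.13077/0.0416667 → 3 → d; chars kd.
Extended square: 0.03486/0.00833333 → 4, 0.00577/0.00416667 → 1; chars 41.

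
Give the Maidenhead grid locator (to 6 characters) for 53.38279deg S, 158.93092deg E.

QD96lo

Shift to the Maidenhead origin (180°W, 90°S): lon 338.9309, lat 36.6172.
Field: lon ⌊338.9309/20⌋ = 16 → Q; lat ⌊36.6172/10⌋ = 3 → D.
Square: lon ⌊18.9309/2⌋ = 9; lat ⌊6.6172/1⌋ = 6.
Subsquare: lon ⌊0.9309/0.0833333⌋ = 11 → l; lat ⌊0.6172/0.0416667⌋ = 14 → o.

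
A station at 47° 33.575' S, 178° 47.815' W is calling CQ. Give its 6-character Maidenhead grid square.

AE02ok

Offset from 180°W / 90°S: lon 1.2031°, lat 42.4404°.
Field (20°×10°, letters A–R): lon ⌊1.2031/20⌋ = 0 → A; lat ⌊42.4404/10⌋ = 4 → E.
Square (2°×1°, digits 0–9): lon ⌊1.2031/2⌋ = 0; lat ⌊2.4404/1⌋ = 2.
Subsquare (5′×2.5′, letters a–x): lon ⌊1.2031/0.0833333⌋ = 14 → o; lat ⌊0.4404/0.0416667⌋ = 10 → k.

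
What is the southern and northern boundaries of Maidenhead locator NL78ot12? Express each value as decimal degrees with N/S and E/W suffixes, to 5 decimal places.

28.80000° N, 28.80417° N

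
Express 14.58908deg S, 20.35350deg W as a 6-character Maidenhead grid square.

HH95tj

Add 180° to longitude and 90° to latitude: 159.6465, 75.4109.
Field: 159.6465/20 → 7 → H, 75.4109/10 → 7 → H; chars HH.
Square: 19.6465/2 → 9, 5.4109/1 → 5; chars 95.
Subsquare: 1.6465/0.0833333 → 19 → t, 0.4109/0.0416667 → 9 → j; chars tj.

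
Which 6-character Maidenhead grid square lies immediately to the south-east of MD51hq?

MD51ip

Longitude subsquare h = 7; +1 → 8 = i.
Latitude subsquare q = 16; −1 → 15 = p.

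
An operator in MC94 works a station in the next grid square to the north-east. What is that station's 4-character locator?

NC05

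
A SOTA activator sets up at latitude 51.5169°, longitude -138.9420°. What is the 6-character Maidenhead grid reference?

CO01mm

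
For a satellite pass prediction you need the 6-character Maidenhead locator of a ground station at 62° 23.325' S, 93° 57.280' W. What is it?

EC37ao

Offset from 180°W / 90°S: lon 86.0453°, lat 27.6112°.
Field: 86.0453/20 → 4 → E, 27.6112/10 → 2 → C; chars EC.
Square: 6.0453/2 → 3, 7.6112/1 → 7; chars 37.
Subsquare: 0.0453/0.0833333 → 0 → a, 0.6112/0.0416667 → 14 → o; chars ao.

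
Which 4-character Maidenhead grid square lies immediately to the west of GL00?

FL90

Longitude square 0; −1 → -1, wraps to 9, carry into field.
Longitude field G = 6; −1 → 5 = F.
The latitude characters are unchanged.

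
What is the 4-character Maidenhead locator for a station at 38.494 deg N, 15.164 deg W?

Shift to the Maidenhead origin (180°W, 90°S): lon 164.84, lat 128.49.
Field: lon ⌊164.84/20⌋ = 8 → I; lat ⌊128.49/10⌋ = 12 → M.
Square: lon ⌊4.84/2⌋ = 2; lat ⌊8.49/1⌋ = 8.

IM28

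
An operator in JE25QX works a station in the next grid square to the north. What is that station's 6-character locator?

JE26qa

Latitude subsquare x = 23; +1 → 24, wraps to 0 = a, carry into square.
Latitude square 5; +1 → 6.
The longitude characters are unchanged.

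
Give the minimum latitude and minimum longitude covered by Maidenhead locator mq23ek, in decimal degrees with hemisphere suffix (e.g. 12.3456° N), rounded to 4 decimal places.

73.4167° N, 64.3333° E

Field M=12, Q=16: +12·20° lon, +16·10° lat → SW at lon 60°, lat 70°.
Square 2, 3: +2·2° lon, +3·1° lat → SW at lon 64°, lat 73°.
Subsquare e=4, k=10: +4·0.0833333° lon, +10·0.0416667° lat → SW at lon 64.3333°, lat 73.4167°.
latitude 73.4167° N, longitude 64.3333° E.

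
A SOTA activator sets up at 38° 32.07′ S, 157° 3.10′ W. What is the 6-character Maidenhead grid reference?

BF11ll

Shift to the Maidenhead origin (180°W, 90°S): lon 22.9483, lat 51.4655.
Field (20°×10°, letters A–R): lon ⌊22.9483/20⌋ = 1 → B; lat ⌊51.4655/10⌋ = 5 → F.
Square (2°×1°, digits 0–9): lon ⌊2.9483/2⌋ = 1; lat ⌊1.4655/1⌋ = 1.
Subsquare (5′×2.5′, letters a–x): lon ⌊0.9483/0.0833333⌋ = 11 → l; lat ⌊0.4655/0.0416667⌋ = 11 → l.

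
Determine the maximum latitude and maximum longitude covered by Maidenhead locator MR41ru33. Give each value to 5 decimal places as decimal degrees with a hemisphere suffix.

81.85000° N, 69.45000° E

Field M=12, R=17: +12·20° lon, +17·10° lat → SW at lon 60°, lat 80°.
Square 4, 1: +4·2° lon, +1·1° lat → SW at lon 68°, lat 81°.
Subsquare r=17, u=20: +17·0.0833333° lon, +20·0.0416667° lat → SW at lon 69.4167°, lat 81.8333°.
Extended square 3, 3: +3·0.00833333° lon, +3·0.00416667° lat → SW at lon 69.4417°, lat 81.8458°.
Cell spans 0.00833333° lon × 0.00416667° lat. NE corner is SW corner plus one full cell.
latitude 81.85000° N, longitude 69.45000° E.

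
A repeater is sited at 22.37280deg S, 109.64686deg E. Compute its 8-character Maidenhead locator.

OG47tp70

Shift to the Maidenhead origin (180°W, 90°S): lon 289.64686, lat 67.62720.
Field (20°×10°, letters A–R): lon ⌊289.64686/20⌋ = 14 → O; lat ⌊67.62720/10⌋ = 6 → G.
Square (2°×1°, digits 0–9): lon ⌊9.64686/2⌋ = 4; lat ⌊7.62720/1⌋ = 7.
Subsquare (5′×2.5′, letters a–x): lon ⌊1.64686/0.0833333⌋ = 19 → t; lat ⌊0.62720/0.0416667⌋ = 15 → p.
Extended square (30″×15″, digits 0–9): lon ⌊0.06353/0.00833333⌋ = 7; lat ⌊0.00220/0.00416667⌋ = 0.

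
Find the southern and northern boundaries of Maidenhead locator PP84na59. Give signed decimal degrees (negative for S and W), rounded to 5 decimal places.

64.03750, 64.04167

Field P=15, P=15: +15·20° lon, +15·10° lat → SW at lon 120°, lat 60°.
Square 8, 4: +8·2° lon, +4·1° lat → SW at lon 136°, lat 64°.
Subsquare n=13, a=0: +13·0.0833333° lon, +0·0.0416667° lat → SW at lon 137.083°, lat 64°.
Extended square 5, 9: +5·0.00833333° lon, +9·0.00416667° lat → SW at lon 137.125°, lat 64.0375°.
Cell spans 0.00833333° lon × 0.00416667° lat.
south 64.03750, north 64.04167.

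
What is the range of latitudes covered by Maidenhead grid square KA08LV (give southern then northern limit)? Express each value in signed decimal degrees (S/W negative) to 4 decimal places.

-81.1250, -81.0833

Field K=10, A=0: +10·20° lon, +0·10° lat → SW at lon 20°, lat -90°.
Square 0, 8: +0·2° lon, +8·1° lat → SW at lon 20°, lat -82°.
Subsquare l=11, v=21: +11·0.0833333° lon, +21·0.0416667° lat → SW at lon 20.9167°, lat -81.125°.
Cell spans 0.0833333° lon × 0.0416667° lat.
south -81.1250, north -81.0833.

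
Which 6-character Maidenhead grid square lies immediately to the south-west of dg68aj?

DG58xi

Longitude subsquare a = 0; −1 → -1, wraps to 23 = x, carry into square.
Longitude square 6; −1 → 5.
Latitude subsquare j = 9; −1 → 8 = i.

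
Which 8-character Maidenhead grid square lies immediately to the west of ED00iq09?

ED00hq99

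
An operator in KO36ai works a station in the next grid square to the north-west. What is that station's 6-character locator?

KO26xj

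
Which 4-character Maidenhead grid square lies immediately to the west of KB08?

Longitude square 0; −1 → -1, wraps to 9, carry into field.
Longitude field K = 10; −1 → 9 = J.
The latitude characters are unchanged.

JB98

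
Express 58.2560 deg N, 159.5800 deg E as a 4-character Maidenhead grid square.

QO98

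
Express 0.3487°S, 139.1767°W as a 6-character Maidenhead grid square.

Add 180° to longitude and 90° to latitude: 40.8233, 89.6513.
Field: lon ⌊40.8233/20⌋ = 2 → C; lat ⌊89.6513/10⌋ = 8 → I.
Square: lon ⌊0.8233/2⌋ = 0; lat ⌊9.6513/1⌋ = 9.
Subsquare: lon ⌊0.8233/0.0833333⌋ = 9 → j; lat ⌊0.6513/0.0416667⌋ = 15 → p.

CI09jp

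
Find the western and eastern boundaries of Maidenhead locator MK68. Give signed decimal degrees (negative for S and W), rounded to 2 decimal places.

72.00, 74.00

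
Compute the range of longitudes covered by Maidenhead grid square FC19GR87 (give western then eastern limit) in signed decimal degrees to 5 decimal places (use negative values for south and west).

-77.43333, -77.42500

Field F=5, C=2: +5·20° lon, +2·10° lat → SW at lon -80°, lat -70°.
Square 1, 9: +1·2° lon, +9·1° lat → SW at lon -78°, lat -61°.
Subsquare g=6, r=17: +6·0.0833333° lon, +17·0.0416667° lat → SW at lon -77.5°, lat -60.2917°.
Extended square 8, 7: +8·0.00833333° lon, +7·0.00416667° lat → SW at lon -77.4333°, lat -60.2625°.
Cell spans 0.00833333° lon × 0.00416667° lat.
west -77.43333, east -77.42500.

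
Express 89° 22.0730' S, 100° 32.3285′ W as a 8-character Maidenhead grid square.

DA90rp51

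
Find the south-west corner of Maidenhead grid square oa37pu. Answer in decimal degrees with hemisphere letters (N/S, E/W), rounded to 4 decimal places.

Field O=14, A=0: +14·20° lon, +0·10° lat → SW at lon 100°, lat -90°.
Square 3, 7: +3·2° lon, +7·1° lat → SW at lon 106°, lat -83°.
Subsquare p=15, u=20: +15·0.0833333° lon, +20·0.0416667° lat → SW at lon 107.25°, lat -82.1667°.
latitude 82.1667° S, longitude 107.2500° E.

82.1667° S, 107.2500° E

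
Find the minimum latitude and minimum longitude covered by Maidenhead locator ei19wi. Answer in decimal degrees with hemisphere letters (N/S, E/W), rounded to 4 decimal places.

Field E=4, I=8: +4·20° lon, +8·10° lat → SW at lon -100°, lat -10°.
Square 1, 9: +1·2° lon, +9·1° lat → SW at lon -98°, lat -1°.
Subsquare w=22, i=8: +22·0.0833333° lon, +8·0.0416667° lat → SW at lon -96.1667°, lat -0.666667°.
latitude 0.6667° S, longitude 96.1667° W.

0.6667° S, 96.1667° W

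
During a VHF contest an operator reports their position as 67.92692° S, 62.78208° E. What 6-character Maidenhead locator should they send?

MC12jb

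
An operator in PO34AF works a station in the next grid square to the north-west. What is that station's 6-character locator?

PO24xg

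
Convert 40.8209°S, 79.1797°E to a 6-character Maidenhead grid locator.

ME99oe

Add 180° to longitude and 90° to latitude: 259.1797, 49.1791.
Field: 259.1797/20 → 12 → M, 49.1791/10 → 4 → E; chars ME.
Square: 19.1797/2 → 9, 9.1791/1 → 9; chars 99.
Subsquare: 1.1797/0.0833333 → 14 → o, 0.1791/0.0416667 → 4 → e; chars oe.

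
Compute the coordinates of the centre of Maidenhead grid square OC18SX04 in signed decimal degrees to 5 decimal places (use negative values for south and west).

-61.02292, 103.50417

Field O=14, C=2: +14·20° lon, +2·10° lat → SW at lon 100°, lat -70°.
Square 1, 8: +1·2° lon, +8·1° lat → SW at lon 102°, lat -62°.
Subsquare s=18, x=23: +18·0.0833333° lon, +23·0.0416667° lat → SW at lon 103.5°, lat -61.0417°.
Extended square 0, 4: +0·0.00833333° lon, +4·0.00416667° lat → SW at lon 103.5°, lat -61.025°.
Cell spans 0.00833333° lon × 0.00416667° lat. Centre is SW corner plus half of each.
latitude -61.02292, longitude 103.50417.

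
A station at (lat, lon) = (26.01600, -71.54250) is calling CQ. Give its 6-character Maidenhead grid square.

FL46fa

Offset from 180°W / 90°S: lon 108.4575°, lat 116.0160°.
Field: lon ⌊108.4575/20⌋ = 5 → F; lat ⌊116.0160/10⌋ = 11 → L.
Square: lon ⌊8.4575/2⌋ = 4; lat ⌊6.0160/1⌋ = 6.
Subsquare: lon ⌊0.4575/0.0833333⌋ = 5 → f; lat ⌊0.0160/0.0416667⌋ = 0 → a.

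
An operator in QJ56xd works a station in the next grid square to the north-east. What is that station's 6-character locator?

QJ66ae

Longitude subsquare x = 23; +1 → 24, wraps to 0 = a, carry into square.
Longitude square 5; +1 → 6.
Latitude subsquare d = 3; +1 → 4 = e.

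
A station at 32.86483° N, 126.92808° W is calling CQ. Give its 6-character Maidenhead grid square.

CM62mu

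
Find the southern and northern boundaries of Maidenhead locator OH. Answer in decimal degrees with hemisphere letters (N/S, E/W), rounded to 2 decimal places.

20.00° S, 10.00° S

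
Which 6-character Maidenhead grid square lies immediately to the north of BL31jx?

Latitude subsquare x = 23; +1 → 24, wraps to 0 = a, carry into square.
Latitude square 1; +1 → 2.
The longitude characters are unchanged.

BL32ja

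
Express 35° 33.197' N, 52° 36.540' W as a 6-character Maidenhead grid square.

GM35qn

Shift to the Maidenhead origin (180°W, 90°S): lon 127.3910, lat 125.5533.
Field (20°×10°, letters A–R): 127.3910/20 → 6 → G, 125.5533/10 → 12 → M; chars GM.
Square (2°×1°, digits 0–9): 7.3910/2 → 3, 5.5533/1 → 5; chars 35.
Subsquare (5′×2.5′, letters a–x): 1.3910/0.0833333 → 16 → q, 0.5533/0.0416667 → 13 → n; chars qn.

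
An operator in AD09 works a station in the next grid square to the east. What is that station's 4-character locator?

AD19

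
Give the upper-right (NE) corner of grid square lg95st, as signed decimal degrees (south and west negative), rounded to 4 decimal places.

-24.1667, 59.5833

Field L=11, G=6: +11·20° lon, +6·10° lat → SW at lon 40°, lat -30°.
Square 9, 5: +9·2° lon, +5·1° lat → SW at lon 58°, lat -25°.
Subsquare s=18, t=19: +18·0.0833333° lon, +19·0.0416667° lat → SW at lon 59.5°, lat -24.2083°.
Cell spans 0.0833333° lon × 0.0416667° lat. NE corner is SW corner plus one full cell.
latitude -24.1667, longitude 59.5833.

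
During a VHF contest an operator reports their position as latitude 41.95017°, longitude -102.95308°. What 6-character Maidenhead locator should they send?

DN81mw

Add 180° to longitude and 90° to latitude: 77.0469, 131.9502.
Field: lon ⌊77.0469/20⌋ = 3 → D; lat ⌊131.9502/10⌋ = 13 → N.
Square: lon ⌊17.0469/2⌋ = 8; lat ⌊1.9502/1⌋ = 1.
Subsquare: lon ⌊1.0469/0.0833333⌋ = 12 → m; lat ⌊0.9502/0.0416667⌋ = 22 → w.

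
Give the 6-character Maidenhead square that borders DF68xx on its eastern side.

DF78ax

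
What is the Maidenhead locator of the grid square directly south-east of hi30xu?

HI40at

Longitude subsquare x = 23; +1 → 24, wraps to 0 = a, carry into square.
Longitude square 3; +1 → 4.
Latitude subsquare u = 20; −1 → 19 = t.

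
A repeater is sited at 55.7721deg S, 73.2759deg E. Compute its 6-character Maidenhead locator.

MD64pf

Offset from 180°W / 90°S: lon 253.2759°, lat 34.2279°.
Field: lon ⌊253.2759/20⌋ = 12 → M; lat ⌊34.2279/10⌋ = 3 → D.
Square: lon ⌊13.2759/2⌋ = 6; lat ⌊4.2279/1⌋ = 4.
Subsquare: lon ⌊1.2759/0.0833333⌋ = 15 → p; lat ⌊0.2279/0.0416667⌋ = 5 → f.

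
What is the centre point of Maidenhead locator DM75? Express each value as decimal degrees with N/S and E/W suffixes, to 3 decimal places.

35.500° N, 105.000° W

Field D=3, M=12: +3·20° lon, +12·10° lat → SW at lon -120°, lat 30°.
Square 7, 5: +7·2° lon, +5·1° lat → SW at lon -106°, lat 35°.
Cell spans 2° lon × 1° lat. Centre is SW corner plus half of each.
latitude 35.500° N, longitude 105.000° W.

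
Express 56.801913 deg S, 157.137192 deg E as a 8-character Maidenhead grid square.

QD83ne67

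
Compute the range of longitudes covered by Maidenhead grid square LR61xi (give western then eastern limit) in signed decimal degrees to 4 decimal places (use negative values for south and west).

53.9167, 54.0000

Field L=11, R=17: +11·20° lon, +17·10° lat → SW at lon 40°, lat 80°.
Square 6, 1: +6·2° lon, +1·1° lat → SW at lon 52°, lat 81°.
Subsquare x=23, i=8: +23·0.0833333° lon, +8·0.0416667° lat → SW at lon 53.9167°, lat 81.3333°.
Cell spans 0.0833333° lon × 0.0416667° lat.
west 53.9167, east 54.0000.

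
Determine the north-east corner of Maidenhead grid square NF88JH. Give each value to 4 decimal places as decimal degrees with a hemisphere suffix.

Field N=13, F=5: +13·20° lon, +5·10° lat → SW at lon 80°, lat -40°.
Square 8, 8: +8·2° lon, +8·1° lat → SW at lon 96°, lat -32°.
Subsquare j=9, h=7: +9·0.0833333° lon, +7·0.0416667° lat → SW at lon 96.75°, lat -31.7083°.
Cell spans 0.0833333° lon × 0.0416667° lat. NE corner is SW corner plus one full cell.
latitude 31.6667° S, longitude 96.8333° E.

31.6667° S, 96.8333° E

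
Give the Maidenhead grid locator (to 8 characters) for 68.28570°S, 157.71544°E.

Shift to the Maidenhead origin (180°W, 90°S): lon 337.71544, lat 21.71430.
Field: lon ⌊337.71544/20⌋ = 16 → Q; lat ⌊21.71430/10⌋ = 2 → C.
Square: lon ⌊17.71544/2⌋ = 8; lat ⌊1.71430/1⌋ = 1.
Subsquare: lon ⌊1.71544/0.0833333⌋ = 20 → u; lat ⌊0.71430/0.0416667⌋ = 17 → r.
Extended square: lon ⌊0.04877/0.00833333⌋ = 5; lat ⌊0.00597/0.00416667⌋ = 1.

QC81ur51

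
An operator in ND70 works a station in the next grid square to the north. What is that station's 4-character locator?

ND71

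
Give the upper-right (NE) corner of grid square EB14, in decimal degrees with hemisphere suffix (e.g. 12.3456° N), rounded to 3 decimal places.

75.000° S, 96.000° W

Field E=4, B=1: +4·20° lon, +1·10° lat → SW at lon -100°, lat -80°.
Square 1, 4: +1·2° lon, +4·1° lat → SW at lon -98°, lat -76°.
Cell spans 2° lon × 1° lat. NE corner is SW corner plus one full cell.
latitude 75.000° S, longitude 96.000° W.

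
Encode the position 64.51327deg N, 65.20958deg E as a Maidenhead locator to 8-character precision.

MP24om53

Shift to the Maidenhead origin (180°W, 90°S): lon 245.20958, lat 154.51327.
Field: lon ⌊245.20958/20⌋ = 12 → M; lat ⌊154.51327/10⌋ = 15 → P.
Square: lon ⌊5.20958/2⌋ = 2; lat ⌊4.51327/1⌋ = 4.
Subsquare: lon ⌊1.20958/0.0833333⌋ = 14 → o; lat ⌊0.51327/0.0416667⌋ = 12 → m.
Extended square: lon ⌊0.04291/0.00833333⌋ = 5; lat ⌊0.01327/0.00416667⌋ = 3.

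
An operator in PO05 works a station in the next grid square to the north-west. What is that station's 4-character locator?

OO96

Longitude square 0; −1 → -1, wraps to 9, carry into field.
Longitude field P = 15; −1 → 14 = O.
Latitude square 5; +1 → 6.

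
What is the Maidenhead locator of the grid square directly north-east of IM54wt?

IM54xu

Longitude subsquare w = 22; +1 → 23 = x.
Latitude subsquare t = 19; +1 → 20 = u.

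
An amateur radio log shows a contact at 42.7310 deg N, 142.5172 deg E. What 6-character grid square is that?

Add 180° to longitude and 90° to latitude: 322.5172, 132.7310.
Field: 322.5172/20 → 16 → Q, 132.7310/10 → 13 → N; chars QN.
Square: 2.5172/2 → 1, 2.7310/1 → 2; chars 12.
Subsquare: 0.5172/0.0833333 → 6 → g, 0.7310/0.0416667 → 17 → r; chars gr.

QN12gr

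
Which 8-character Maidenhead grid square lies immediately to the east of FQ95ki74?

FQ95ki84

Longitude extended square 7; +1 → 8.
The latitude characters are unchanged.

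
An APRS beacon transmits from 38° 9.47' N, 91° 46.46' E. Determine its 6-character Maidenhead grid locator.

NM58vd

Shift to the Maidenhead origin (180°W, 90°S): lon 271.7743, lat 128.1578.
Field: lon ⌊271.7743/20⌋ = 13 → N; lat ⌊128.1578/10⌋ = 12 → M.
Square: lon ⌊11.7743/2⌋ = 5; lat ⌊8.1578/1⌋ = 8.
Subsquare: lon ⌊1.7743/0.0833333⌋ = 21 → v; lat ⌊0.1578/0.0416667⌋ = 3 → d.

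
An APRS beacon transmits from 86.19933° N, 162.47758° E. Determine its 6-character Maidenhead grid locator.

RR16fe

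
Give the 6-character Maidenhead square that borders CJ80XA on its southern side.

CI89xx

Latitude subsquare a = 0; −1 → -1, wraps to 23 = x, carry into square.
Latitude square 0; −1 → -1, wraps to 9, carry into field.
Latitude field J = 9; −1 → 8 = I.
The longitude characters are unchanged.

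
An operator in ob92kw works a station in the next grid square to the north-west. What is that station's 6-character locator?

Longitude subsquare k = 10; −1 → 9 = j.
Latitude subsquare w = 22; +1 → 23 = x.

OB92jx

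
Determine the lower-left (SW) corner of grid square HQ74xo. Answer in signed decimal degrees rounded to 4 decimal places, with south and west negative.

74.5833, -24.0833

Field H=7, Q=16: +7·20° lon, +16·10° lat → SW at lon -40°, lat 70°.
Square 7, 4: +7·2° lon, +4·1° lat → SW at lon -26°, lat 74°.
Subsquare x=23, o=14: +23·0.0833333° lon, +14·0.0416667° lat → SW at lon -24.0833°, lat 74.5833°.
latitude 74.5833, longitude -24.0833.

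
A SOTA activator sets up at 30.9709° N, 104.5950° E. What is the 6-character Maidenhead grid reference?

Offset from 180°W / 90°S: lon 284.5950°, lat 120.9709°.
Field: lon ⌊284.5950/20⌋ = 14 → O; lat ⌊120.9709/10⌋ = 12 → M.
Square: lon ⌊4.5950/2⌋ = 2; lat ⌊0.9709/1⌋ = 0.
Subsquare: lon ⌊0.5950/0.0833333⌋ = 7 → h; lat ⌊0.9709/0.0416667⌋ = 23 → x.

OM20hx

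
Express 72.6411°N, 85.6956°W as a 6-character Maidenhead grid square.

Offset from 180°W / 90°S: lon 94.3044°, lat 162.6411°.
Field: 94.3044/20 → 4 → E, 162.6411/10 → 16 → Q; chars EQ.
Square: 14.3044/2 → 7, 2.6411/1 → 2; chars 72.
Subsquare: 0.3044/0.0833333 → 3 → d, 0.6411/0.0416667 → 15 → p; chars dp.

EQ72dp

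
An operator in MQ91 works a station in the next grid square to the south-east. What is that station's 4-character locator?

Longitude square 9; +1 → 10, wraps to 0, carry into field.
Longitude field M = 12; +1 → 13 = N.
Latitude square 1; −1 → 0.

NQ00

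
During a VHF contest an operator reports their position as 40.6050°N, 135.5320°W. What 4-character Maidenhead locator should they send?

CN20

Shift to the Maidenhead origin (180°W, 90°S): lon 44.47, lat 130.60.
Field: 44.47/20 → 2 → C, 130.60/10 → 13 → N; chars CN.
Square: 4.47/2 → 2, 0.60/1 → 0; chars 20.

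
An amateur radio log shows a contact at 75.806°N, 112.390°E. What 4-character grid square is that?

OQ65

Offset from 180°W / 90°S: lon 292.39°, lat 165.81°.
Field: 292.39/20 → 14 → O, 165.81/10 → 16 → Q; chars OQ.
Square: 12.39/2 → 6, 5.81/1 → 5; chars 65.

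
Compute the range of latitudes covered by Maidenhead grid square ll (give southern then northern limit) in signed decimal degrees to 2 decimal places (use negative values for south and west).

Field L=11, L=11: +11·20° lon, +11·10° lat → SW at lon 40°, lat 20°.
Cell spans 20° lon × 10° lat.
south 20.00, north 30.00.

20.00, 30.00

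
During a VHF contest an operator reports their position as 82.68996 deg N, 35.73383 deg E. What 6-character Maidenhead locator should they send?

KR72uq

Offset from 180°W / 90°S: lon 215.7338°, lat 172.6900°.
Field (20°×10°, letters A–R): lon ⌊215.7338/20⌋ = 10 → K; lat ⌊172.6900/10⌋ = 17 → R.
Square (2°×1°, digits 0–9): lon ⌊15.7338/2⌋ = 7; lat ⌊2.6900/1⌋ = 2.
Subsquare (5′×2.5′, letters a–x): lon ⌊1.7338/0.0833333⌋ = 20 → u; lat ⌊0.6900/0.0416667⌋ = 16 → q.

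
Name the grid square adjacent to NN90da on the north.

NN90db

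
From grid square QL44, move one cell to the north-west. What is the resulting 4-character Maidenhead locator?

QL35

Longitude square 4; −1 → 3.
Latitude square 4; +1 → 5.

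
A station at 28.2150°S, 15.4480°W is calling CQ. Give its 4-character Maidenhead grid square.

Offset from 180°W / 90°S: lon 164.55°, lat 61.78°.
Field: lon ⌊164.55/20⌋ = 8 → I; lat ⌊61.78/10⌋ = 6 → G.
Square: lon ⌊4.55/2⌋ = 2; lat ⌊1.78/1⌋ = 1.

IG21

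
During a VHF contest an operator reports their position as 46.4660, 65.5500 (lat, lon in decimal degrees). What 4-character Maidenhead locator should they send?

Offset from 180°W / 90°S: lon 245.55°, lat 136.47°.
Field: 245.55/20 → 12 → M, 136.47/10 → 13 → N; chars MN.
Square: 5.55/2 → 2, 6.47/1 → 6; chars 26.

MN26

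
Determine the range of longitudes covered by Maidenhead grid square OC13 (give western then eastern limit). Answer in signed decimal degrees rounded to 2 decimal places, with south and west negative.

Field O=14, C=2: +14·20° lon, +2·10° lat → SW at lon 100°, lat -70°.
Square 1, 3: +1·2° lon, +3·1° lat → SW at lon 102°, lat -67°.
Cell spans 2° lon × 1° lat.
west 102.00, east 104.00.

102.00, 104.00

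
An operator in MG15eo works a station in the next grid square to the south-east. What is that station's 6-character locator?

Longitude subsquare e = 4; +1 → 5 = f.
Latitude subsquare o = 14; −1 → 13 = n.

MG15fn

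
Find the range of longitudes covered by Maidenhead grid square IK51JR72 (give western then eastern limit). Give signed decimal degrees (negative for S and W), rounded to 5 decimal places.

Field I=8, K=10: +8·20° lon, +10·10° lat → SW at lon -20°, lat 10°.
Square 5, 1: +5·2° lon, +1·1° lat → SW at lon -10°, lat 11°.
Subsquare j=9, r=17: +9·0.0833333° lon, +17·0.0416667° lat → SW at lon -9.25°, lat 11.7083°.
Extended square 7, 2: +7·0.00833333° lon, +2·0.00416667° lat → SW at lon -9.19167°, lat 11.7167°.
Cell spans 0.00833333° lon × 0.00416667° lat.
west -9.19167, east -9.18333.

-9.19167, -9.18333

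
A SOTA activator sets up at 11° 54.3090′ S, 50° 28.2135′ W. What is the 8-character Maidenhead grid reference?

GH48sc32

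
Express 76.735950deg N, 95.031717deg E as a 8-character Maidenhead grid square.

NQ76mr36

Offset from 180°W / 90°S: lon 275.03172°, lat 166.73595°.
Field: 275.03172/20 → 13 → N, 166.73595/10 → 16 → Q; chars NQ.
Square: 15.03172/2 → 7, 6.73595/1 → 6; chars 76.
Subsquare: 1.03172/0.0833333 → 12 → m, 0.73595/0.0416667 → 17 → r; chars mr.
Extended square: 0.03172/0.00833333 → 3, 0.02762/0.00416667 → 6; chars 36.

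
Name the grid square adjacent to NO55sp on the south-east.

Longitude subsquare s = 18; +1 → 19 = t.
Latitude subsquare p = 15; −1 → 14 = o.

NO55to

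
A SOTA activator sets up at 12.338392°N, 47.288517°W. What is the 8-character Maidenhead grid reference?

GK62ii51

Shift to the Maidenhead origin (180°W, 90°S): lon 132.71148, lat 102.33839.
Field: lon ⌊132.71148/20⌋ = 6 → G; lat ⌊102.33839/10⌋ = 10 → K.
Square: lon ⌊12.71148/2⌋ = 6; lat ⌊2.33839/1⌋ = 2.
Subsquare: lon ⌊0.71148/0.0833333⌋ = 8 → i; lat ⌊0.33839/0.0416667⌋ = 8 → i.
Extended square: lon ⌊0.04482/0.00833333⌋ = 5; lat ⌊0.00506/0.00416667⌋ = 1.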